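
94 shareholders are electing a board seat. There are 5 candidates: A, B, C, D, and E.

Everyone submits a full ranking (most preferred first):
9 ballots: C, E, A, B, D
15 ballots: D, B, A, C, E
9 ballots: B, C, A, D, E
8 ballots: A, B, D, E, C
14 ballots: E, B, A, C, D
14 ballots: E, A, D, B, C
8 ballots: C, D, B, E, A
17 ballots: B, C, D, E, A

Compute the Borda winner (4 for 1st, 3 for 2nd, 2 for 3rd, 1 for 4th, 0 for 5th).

A: 9×2 + 15×2 + 9×2 + 8×4 + 14×2 + 14×3 + 8×0 + 17×0 = 168
B: 9×1 + 15×3 + 9×4 + 8×3 + 14×3 + 14×1 + 8×2 + 17×4 = 254
C: 9×4 + 15×1 + 9×3 + 8×0 + 14×1 + 14×0 + 8×4 + 17×3 = 175
D: 9×0 + 15×4 + 9×1 + 8×2 + 14×0 + 14×2 + 8×3 + 17×2 = 171
E: 9×3 + 15×0 + 9×0 + 8×1 + 14×4 + 14×4 + 8×1 + 17×1 = 172

B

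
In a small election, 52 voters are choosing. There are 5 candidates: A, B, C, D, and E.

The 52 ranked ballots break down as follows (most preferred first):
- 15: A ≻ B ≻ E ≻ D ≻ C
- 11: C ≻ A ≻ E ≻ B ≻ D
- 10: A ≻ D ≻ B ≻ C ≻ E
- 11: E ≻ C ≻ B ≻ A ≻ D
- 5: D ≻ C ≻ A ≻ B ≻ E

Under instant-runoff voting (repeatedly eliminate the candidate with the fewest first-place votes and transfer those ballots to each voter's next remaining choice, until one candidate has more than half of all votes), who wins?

Round 1: A 25, B 0, C 11, D 5, E 11. B eliminated.
Round 2: A 25, C 11, D 5, E 11. D eliminated.
Round 3: A 25, C 16, E 11. E eliminated.
Round 4: A 25, C 27. C has a majority (≥27).

C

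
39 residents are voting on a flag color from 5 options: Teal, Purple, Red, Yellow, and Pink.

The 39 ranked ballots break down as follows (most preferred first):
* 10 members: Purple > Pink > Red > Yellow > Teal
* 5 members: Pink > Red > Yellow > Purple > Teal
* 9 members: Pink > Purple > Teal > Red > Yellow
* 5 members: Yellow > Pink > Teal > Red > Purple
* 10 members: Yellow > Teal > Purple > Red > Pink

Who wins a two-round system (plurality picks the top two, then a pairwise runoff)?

Round 1 first-place votes: Teal 0, Purple 10, Red 0, Yellow 15, Pink 14. Yellow and Pink advance.
Runoff: Yellow is ranked above Pink on 15 ballots, Pink above Yellow on 24.

Pink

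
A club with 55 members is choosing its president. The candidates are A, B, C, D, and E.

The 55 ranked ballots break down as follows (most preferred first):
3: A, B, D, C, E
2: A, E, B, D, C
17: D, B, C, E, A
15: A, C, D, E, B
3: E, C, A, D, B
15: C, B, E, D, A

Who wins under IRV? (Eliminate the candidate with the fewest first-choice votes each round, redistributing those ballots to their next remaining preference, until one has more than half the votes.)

C

Round 1: A 20, B 0, C 15, D 17, E 3. B eliminated.
Round 2: A 20, C 15, D 17, E 3. E eliminated.
Round 3: A 20, C 18, D 17. D eliminated.
Round 4: A 20, C 35. C has a majority (≥28).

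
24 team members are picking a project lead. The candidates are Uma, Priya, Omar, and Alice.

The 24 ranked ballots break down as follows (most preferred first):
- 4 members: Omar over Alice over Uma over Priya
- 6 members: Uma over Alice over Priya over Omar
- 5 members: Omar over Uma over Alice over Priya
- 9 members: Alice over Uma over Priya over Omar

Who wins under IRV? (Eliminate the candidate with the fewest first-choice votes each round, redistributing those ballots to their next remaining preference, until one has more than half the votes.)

Alice

Round 1: Uma 6, Priya 0, Omar 9, Alice 9. Priya eliminated.
Round 2: Uma 6, Omar 9, Alice 9. Uma eliminated.
Round 3: Omar 9, Alice 15. Alice has a majority (≥13).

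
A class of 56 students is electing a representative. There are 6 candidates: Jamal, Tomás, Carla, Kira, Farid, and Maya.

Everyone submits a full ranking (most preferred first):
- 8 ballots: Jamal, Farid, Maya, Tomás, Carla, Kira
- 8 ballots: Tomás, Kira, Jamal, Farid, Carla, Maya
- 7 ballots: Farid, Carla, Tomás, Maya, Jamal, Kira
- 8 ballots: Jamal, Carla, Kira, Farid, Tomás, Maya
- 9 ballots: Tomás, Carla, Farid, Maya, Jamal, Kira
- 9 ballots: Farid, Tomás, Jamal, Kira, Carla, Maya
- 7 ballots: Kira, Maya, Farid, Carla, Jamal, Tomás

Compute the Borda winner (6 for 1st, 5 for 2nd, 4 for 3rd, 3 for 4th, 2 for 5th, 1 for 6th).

Jamal: 8×6 + 8×4 + 7×2 + 8×6 + 9×2 + 9×4 + 7×2 = 210
Tomás: 8×3 + 8×6 + 7×4 + 8×2 + 9×6 + 9×5 + 7×1 = 222
Carla: 8×2 + 8×2 + 7×5 + 8×5 + 9×5 + 9×2 + 7×3 = 191
Kira: 8×1 + 8×5 + 7×1 + 8×4 + 9×1 + 9×3 + 7×6 = 165
Farid: 8×5 + 8×3 + 7×6 + 8×3 + 9×4 + 9×6 + 7×4 = 248
Maya: 8×4 + 8×1 + 7×3 + 8×1 + 9×3 + 9×1 + 7×5 = 140

Farid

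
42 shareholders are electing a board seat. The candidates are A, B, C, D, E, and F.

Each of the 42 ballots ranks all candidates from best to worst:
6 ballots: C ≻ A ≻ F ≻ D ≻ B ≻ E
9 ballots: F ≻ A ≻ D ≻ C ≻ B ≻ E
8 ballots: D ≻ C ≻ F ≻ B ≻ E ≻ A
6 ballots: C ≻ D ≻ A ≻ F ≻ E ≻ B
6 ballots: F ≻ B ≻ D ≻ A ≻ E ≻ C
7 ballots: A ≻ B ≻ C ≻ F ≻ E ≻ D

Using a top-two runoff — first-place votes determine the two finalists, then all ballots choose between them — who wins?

C

Round 1 first-place votes: A 7, B 0, C 12, D 8, E 0, F 15. F and C advance.
Runoff: F is ranked above C on 15 ballots, C above F on 27.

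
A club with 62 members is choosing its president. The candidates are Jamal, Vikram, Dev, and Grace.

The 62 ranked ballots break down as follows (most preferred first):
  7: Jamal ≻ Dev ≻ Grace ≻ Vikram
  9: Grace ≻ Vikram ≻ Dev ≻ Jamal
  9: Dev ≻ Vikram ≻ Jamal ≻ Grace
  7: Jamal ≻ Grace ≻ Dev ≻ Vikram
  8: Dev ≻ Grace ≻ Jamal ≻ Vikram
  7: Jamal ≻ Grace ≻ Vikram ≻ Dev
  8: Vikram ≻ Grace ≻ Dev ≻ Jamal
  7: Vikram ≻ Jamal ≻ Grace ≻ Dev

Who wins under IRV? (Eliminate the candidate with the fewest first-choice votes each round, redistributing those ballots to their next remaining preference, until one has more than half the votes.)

Round 1: Jamal 21, Vikram 15, Dev 17, Grace 9. Grace eliminated.
Round 2: Jamal 21, Vikram 24, Dev 17. Dev eliminated.
Round 3: Jamal 29, Vikram 33. Vikram has a majority (≥32).

Vikram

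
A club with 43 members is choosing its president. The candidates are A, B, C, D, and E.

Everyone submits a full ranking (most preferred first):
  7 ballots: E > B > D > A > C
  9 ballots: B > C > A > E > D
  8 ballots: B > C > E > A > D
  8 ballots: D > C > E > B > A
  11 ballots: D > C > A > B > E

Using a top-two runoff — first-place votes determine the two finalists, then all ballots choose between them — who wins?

Round 1 first-place votes: A 0, B 17, C 0, D 19, E 7. D and B advance.
Runoff: D is ranked above B on 19 ballots, B above D on 24.

B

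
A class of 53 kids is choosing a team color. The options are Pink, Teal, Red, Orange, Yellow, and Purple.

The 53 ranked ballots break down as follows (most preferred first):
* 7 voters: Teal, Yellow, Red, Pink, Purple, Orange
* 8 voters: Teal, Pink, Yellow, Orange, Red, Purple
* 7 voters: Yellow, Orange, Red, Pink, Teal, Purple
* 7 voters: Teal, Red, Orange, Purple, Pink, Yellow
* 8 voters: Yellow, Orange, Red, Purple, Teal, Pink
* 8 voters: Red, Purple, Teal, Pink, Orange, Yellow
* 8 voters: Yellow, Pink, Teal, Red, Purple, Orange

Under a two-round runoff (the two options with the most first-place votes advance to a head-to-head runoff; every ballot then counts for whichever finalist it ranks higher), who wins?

Teal

Round 1 first-place votes: Pink 0, Teal 22, Red 8, Orange 0, Yellow 23, Purple 0. Yellow and Teal advance.
Runoff: Yellow is ranked above Teal on 23 ballots, Teal above Yellow on 30.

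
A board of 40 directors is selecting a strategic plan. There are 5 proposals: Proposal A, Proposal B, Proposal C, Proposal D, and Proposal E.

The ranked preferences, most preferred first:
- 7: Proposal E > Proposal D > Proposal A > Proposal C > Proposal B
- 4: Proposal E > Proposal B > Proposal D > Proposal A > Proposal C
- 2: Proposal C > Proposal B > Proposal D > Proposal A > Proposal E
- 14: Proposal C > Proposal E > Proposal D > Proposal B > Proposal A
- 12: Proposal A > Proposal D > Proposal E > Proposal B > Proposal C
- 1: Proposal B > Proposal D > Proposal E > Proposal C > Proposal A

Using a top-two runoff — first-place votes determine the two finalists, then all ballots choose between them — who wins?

Round 1 first-place votes: Proposal A 12, Proposal B 1, Proposal C 16, Proposal D 0, Proposal E 11. Proposal C and Proposal A advance.
Runoff: Proposal C is ranked above Proposal A on 17 ballots, Proposal A above Proposal C on 23.

Proposal A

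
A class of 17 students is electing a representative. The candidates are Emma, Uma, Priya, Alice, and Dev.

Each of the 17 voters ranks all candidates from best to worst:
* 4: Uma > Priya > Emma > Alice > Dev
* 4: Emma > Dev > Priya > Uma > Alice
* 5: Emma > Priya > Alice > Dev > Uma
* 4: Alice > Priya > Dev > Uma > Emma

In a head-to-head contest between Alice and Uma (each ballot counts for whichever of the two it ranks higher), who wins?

Alice is ranked above Uma on 9 ballots; Uma above Alice on 8.

Alice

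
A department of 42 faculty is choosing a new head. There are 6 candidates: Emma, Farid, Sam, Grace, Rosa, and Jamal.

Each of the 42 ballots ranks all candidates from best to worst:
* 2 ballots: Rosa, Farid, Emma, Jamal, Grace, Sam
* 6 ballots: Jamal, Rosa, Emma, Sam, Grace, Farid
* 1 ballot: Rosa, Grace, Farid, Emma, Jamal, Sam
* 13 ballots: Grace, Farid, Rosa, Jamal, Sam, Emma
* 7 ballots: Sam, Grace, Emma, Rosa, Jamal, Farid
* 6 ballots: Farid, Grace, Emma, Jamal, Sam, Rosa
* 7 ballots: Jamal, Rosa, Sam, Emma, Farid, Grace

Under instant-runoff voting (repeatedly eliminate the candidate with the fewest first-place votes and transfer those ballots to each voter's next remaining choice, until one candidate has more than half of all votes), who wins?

Round 1: Emma 0, Farid 6, Sam 7, Grace 13, Rosa 3, Jamal 13. Emma eliminated.
Round 2: Farid 6, Sam 7, Grace 13, Rosa 3, Jamal 13. Rosa eliminated.
Round 3: Farid 8, Sam 7, Grace 14, Jamal 13. Sam eliminated.
Round 4: Farid 8, Grace 21, Jamal 13. Farid eliminated.
Round 5: Grace 27, Jamal 15. Grace has a majority (≥22).

Grace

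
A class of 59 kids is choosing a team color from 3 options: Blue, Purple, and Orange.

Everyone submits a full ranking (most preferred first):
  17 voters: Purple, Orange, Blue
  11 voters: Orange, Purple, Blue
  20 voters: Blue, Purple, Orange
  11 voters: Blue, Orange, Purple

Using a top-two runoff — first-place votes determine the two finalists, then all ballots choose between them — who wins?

Blue

Round 1 first-place votes: Blue 31, Purple 17, Orange 11. Blue and Purple advance.
Runoff: Blue is ranked above Purple on 31 ballots, Purple above Blue on 28.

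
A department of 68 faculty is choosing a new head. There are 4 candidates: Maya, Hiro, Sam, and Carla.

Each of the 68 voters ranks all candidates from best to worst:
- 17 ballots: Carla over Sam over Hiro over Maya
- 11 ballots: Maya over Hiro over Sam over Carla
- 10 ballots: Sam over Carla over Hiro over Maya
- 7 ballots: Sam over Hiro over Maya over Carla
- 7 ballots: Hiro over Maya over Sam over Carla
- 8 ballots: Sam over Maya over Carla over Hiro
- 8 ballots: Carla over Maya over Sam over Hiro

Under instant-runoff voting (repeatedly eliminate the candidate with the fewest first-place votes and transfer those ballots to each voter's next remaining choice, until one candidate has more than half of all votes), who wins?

Round 1: Maya 11, Hiro 7, Sam 25, Carla 25. Hiro eliminated.
Round 2: Maya 18, Sam 25, Carla 25. Maya eliminated.
Round 3: Sam 43, Carla 25. Sam has a majority (≥35).

Sam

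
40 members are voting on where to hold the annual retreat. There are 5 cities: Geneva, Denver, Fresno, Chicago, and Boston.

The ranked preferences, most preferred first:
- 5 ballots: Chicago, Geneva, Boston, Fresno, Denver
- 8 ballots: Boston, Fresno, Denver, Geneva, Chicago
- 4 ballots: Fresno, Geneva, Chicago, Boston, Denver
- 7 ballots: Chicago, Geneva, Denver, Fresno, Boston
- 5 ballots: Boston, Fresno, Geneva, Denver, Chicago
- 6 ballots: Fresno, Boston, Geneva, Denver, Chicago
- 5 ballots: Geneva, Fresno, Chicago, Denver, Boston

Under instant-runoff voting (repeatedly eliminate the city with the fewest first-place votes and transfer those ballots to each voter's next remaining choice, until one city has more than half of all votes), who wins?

Round 1: Geneva 5, Denver 0, Fresno 10, Chicago 12, Boston 13. Denver eliminated.
Round 2: Geneva 5, Fresno 10, Chicago 12, Boston 13. Geneva eliminated.
Round 3: Fresno 15, Chicago 12, Boston 13. Chicago eliminated.
Round 4: Fresno 22, Boston 18. Fresno has a majority (≥21).

Fresno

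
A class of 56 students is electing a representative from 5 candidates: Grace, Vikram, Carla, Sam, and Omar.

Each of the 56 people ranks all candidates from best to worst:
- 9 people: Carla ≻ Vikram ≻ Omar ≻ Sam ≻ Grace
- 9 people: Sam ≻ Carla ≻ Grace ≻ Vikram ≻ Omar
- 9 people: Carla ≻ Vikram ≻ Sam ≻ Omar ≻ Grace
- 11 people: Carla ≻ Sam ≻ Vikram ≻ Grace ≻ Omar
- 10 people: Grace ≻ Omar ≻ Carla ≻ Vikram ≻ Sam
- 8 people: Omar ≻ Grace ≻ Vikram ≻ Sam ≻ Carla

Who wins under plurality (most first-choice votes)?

Carla

First-place votes: Grace 10, Vikram 0, Carla 29, Sam 9, Omar 8.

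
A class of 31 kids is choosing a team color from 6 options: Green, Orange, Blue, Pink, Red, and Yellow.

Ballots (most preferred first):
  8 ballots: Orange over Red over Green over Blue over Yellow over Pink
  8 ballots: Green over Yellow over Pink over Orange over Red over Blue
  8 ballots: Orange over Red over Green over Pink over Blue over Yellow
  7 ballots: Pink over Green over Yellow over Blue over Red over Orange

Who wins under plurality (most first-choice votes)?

First-place votes: Green 8, Orange 16, Blue 0, Pink 7, Red 0, Yellow 0.

Orange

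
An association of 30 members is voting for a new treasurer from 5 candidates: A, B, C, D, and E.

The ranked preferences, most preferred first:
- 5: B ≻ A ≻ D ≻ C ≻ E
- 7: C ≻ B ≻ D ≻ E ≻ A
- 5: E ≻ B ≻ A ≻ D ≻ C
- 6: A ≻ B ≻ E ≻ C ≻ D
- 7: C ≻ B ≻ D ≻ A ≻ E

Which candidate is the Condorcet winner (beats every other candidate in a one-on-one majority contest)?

B vs A: 24–6
B vs C: 16–14
B vs D: 30–0
B vs E: 25–5
B beats every other candidate.

B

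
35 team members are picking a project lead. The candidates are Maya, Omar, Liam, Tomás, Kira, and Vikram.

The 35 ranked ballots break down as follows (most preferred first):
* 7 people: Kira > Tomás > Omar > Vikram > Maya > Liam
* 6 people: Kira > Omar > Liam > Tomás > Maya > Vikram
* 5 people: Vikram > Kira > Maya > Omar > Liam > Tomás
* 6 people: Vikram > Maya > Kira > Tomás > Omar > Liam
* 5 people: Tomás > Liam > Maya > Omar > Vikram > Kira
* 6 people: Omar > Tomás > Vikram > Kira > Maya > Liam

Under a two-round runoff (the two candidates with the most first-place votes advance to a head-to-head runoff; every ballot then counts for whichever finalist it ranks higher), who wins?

Round 1 first-place votes: Maya 0, Omar 6, Liam 0, Tomás 5, Kira 13, Vikram 11. Kira and Vikram advance.
Runoff: Kira is ranked above Vikram on 13 ballots, Vikram above Kira on 22.

Vikram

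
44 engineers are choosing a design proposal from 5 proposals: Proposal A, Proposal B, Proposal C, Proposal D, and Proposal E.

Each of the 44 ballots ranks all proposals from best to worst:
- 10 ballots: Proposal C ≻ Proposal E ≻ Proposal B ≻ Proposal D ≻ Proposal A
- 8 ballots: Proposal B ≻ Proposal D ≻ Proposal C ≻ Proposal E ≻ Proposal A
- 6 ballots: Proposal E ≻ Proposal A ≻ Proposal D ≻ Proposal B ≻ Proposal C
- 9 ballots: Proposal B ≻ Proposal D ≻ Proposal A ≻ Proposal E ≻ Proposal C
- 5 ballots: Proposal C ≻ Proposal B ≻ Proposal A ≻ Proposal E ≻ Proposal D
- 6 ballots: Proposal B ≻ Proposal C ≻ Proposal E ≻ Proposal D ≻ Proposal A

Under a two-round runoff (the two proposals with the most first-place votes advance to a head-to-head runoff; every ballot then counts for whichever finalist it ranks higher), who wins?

Round 1 first-place votes: Proposal A 0, Proposal B 23, Proposal C 15, Proposal D 0, Proposal E 6. Proposal B and Proposal C advance.
Runoff: Proposal B is ranked above Proposal C on 29 ballots, Proposal C above Proposal B on 15.

Proposal B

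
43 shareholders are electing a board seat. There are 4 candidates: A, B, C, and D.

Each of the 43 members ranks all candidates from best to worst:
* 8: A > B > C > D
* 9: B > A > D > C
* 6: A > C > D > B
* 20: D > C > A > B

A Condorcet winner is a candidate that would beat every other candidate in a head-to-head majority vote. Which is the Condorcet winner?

A vs B: 34–9
A vs C: 23–20
A vs D: 23–20
A beats every other candidate.

A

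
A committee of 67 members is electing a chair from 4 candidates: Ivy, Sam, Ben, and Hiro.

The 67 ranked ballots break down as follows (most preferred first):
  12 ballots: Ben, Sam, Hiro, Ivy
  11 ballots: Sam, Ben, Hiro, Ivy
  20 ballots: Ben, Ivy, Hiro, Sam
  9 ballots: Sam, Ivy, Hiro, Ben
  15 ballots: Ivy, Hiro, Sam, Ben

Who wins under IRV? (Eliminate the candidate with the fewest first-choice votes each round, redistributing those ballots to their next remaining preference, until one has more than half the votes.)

Sam

Round 1: Ivy 15, Sam 20, Ben 32, Hiro 0. Hiro eliminated.
Round 2: Ivy 15, Sam 20, Ben 32. Ivy eliminated.
Round 3: Sam 35, Ben 32. Sam has a majority (≥34).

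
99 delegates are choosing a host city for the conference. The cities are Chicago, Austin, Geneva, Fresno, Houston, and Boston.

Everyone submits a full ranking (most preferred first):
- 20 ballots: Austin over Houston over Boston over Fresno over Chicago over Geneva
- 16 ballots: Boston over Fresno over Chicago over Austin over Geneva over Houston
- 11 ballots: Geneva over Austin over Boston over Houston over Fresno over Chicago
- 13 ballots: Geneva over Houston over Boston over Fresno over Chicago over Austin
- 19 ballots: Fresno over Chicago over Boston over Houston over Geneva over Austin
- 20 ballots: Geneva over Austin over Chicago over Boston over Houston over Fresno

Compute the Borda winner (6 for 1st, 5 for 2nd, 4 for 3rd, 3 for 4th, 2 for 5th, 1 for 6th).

Boston

Chicago: 20×2 + 16×4 + 11×1 + 13×2 + 19×5 + 20×4 = 316
Austin: 20×6 + 16×3 + 11×5 + 13×1 + 19×1 + 20×5 = 355
Geneva: 20×1 + 16×2 + 11×6 + 13×6 + 19×2 + 20×6 = 354
Fresno: 20×3 + 16×5 + 11×2 + 13×3 + 19×6 + 20×1 = 335
Houston: 20×5 + 16×1 + 11×3 + 13×5 + 19×3 + 20×2 = 311
Boston: 20×4 + 16×6 + 11×4 + 13×4 + 19×4 + 20×3 = 408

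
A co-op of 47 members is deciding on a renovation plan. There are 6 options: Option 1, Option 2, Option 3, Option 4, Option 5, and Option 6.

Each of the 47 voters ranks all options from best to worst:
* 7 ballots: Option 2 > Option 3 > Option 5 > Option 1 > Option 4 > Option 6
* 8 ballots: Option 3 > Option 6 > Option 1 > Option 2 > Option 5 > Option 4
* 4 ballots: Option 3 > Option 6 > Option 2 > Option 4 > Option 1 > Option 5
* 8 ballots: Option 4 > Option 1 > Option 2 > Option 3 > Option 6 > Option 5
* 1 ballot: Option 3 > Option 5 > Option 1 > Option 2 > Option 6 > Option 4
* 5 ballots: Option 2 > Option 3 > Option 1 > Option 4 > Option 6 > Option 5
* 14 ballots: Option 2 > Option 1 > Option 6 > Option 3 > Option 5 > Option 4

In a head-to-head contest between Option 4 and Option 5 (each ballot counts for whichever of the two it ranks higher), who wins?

Option 5

Option 4 is ranked above Option 5 on 17 ballots; Option 5 above Option 4 on 30.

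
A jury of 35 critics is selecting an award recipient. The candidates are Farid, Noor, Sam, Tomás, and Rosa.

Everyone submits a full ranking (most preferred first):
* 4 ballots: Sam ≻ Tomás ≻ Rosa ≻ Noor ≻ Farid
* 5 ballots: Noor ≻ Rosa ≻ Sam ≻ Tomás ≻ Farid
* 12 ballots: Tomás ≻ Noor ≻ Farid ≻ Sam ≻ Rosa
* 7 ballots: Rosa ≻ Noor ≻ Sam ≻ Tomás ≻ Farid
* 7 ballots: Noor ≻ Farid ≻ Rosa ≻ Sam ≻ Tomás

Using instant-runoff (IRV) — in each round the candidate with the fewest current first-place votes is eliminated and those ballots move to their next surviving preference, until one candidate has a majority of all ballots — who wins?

Round 1: Farid 0, Noor 12, Sam 4, Tomás 12, Rosa 7. Farid eliminated.
Round 2: Noor 12, Sam 4, Tomás 12, Rosa 7. Sam eliminated.
Round 3: Noor 12, Tomás 16, Rosa 7. Rosa eliminated.
Round 4: Noor 19, Tomás 16. Noor has a majority (≥18).

Noor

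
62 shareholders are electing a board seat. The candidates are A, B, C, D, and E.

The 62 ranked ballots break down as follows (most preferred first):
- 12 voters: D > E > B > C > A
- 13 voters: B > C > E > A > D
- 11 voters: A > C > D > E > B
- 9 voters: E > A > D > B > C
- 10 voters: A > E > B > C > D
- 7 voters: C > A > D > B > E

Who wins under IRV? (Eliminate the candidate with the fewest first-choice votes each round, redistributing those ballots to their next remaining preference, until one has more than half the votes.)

A

Round 1: A 21, B 13, C 7, D 12, E 9. C eliminated.
Round 2: A 28, B 13, D 12, E 9. E eliminated.
Round 3: A 37, B 13, D 12. A has a majority (≥32).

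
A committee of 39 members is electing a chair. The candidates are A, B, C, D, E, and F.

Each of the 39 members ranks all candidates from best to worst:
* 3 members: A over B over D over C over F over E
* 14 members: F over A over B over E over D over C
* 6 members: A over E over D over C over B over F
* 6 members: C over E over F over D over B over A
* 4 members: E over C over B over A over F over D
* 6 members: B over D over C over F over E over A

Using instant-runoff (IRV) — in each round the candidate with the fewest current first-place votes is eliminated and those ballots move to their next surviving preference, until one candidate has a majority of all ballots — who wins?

Round 1: A 9, B 6, C 6, D 0, E 4, F 14. D eliminated.
Round 2: A 9, B 6, C 6, E 4, F 14. E eliminated.
Round 3: A 9, B 6, C 10, F 14. B eliminated.
Round 4: A 9, C 16, F 14. A eliminated.
Round 5: C 25, F 14. C has a majority (≥20).

C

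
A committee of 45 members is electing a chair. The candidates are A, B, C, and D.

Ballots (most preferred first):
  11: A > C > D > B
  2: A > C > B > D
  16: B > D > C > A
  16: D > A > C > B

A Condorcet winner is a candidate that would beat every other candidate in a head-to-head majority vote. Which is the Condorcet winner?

D

D vs A: 32–13
D vs B: 27–18
D vs C: 32–13
D beats every other candidate.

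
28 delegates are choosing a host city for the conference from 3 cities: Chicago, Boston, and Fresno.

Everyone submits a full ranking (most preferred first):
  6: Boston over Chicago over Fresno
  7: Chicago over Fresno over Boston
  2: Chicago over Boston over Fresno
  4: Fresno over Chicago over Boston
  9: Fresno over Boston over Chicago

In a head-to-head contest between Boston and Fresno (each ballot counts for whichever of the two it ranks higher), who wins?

Boston is ranked above Fresno on 8 ballots; Fresno above Boston on 20.

Fresno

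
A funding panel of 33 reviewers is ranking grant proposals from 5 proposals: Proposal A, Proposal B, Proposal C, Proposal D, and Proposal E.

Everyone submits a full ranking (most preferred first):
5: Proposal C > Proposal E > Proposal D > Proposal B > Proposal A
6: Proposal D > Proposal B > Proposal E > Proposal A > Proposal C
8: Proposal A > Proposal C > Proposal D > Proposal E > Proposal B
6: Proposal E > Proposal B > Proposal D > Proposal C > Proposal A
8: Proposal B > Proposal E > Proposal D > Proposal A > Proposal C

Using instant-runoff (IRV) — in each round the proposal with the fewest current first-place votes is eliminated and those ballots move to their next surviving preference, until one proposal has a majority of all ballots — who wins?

Proposal E

Round 1: Proposal A 8, Proposal B 8, Proposal C 5, Proposal D 6, Proposal E 6. Proposal C eliminated.
Round 2: Proposal A 8, Proposal B 8, Proposal D 6, Proposal E 11. Proposal D eliminated.
Round 3: Proposal A 8, Proposal B 14, Proposal E 11. Proposal A eliminated.
Round 4: Proposal B 14, Proposal E 19. Proposal E has a majority (≥17).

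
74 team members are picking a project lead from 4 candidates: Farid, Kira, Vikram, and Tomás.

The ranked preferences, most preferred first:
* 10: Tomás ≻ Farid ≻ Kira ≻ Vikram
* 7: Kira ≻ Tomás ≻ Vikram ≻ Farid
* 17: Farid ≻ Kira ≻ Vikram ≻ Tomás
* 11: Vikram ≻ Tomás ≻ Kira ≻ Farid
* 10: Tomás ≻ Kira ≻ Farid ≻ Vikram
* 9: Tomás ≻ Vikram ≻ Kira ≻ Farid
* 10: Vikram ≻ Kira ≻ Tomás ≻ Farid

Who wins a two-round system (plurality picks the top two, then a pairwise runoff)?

Vikram

Round 1 first-place votes: Farid 17, Kira 7, Vikram 21, Tomás 29. Tomás and Vikram advance.
Runoff: Tomás is ranked above Vikram on 36 ballots, Vikram above Tomás on 38.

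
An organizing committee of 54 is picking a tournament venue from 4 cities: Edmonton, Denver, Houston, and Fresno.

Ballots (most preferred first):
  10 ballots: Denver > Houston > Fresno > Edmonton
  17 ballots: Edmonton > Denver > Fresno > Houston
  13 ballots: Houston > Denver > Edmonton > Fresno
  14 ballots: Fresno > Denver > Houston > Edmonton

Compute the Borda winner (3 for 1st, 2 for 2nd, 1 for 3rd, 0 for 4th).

Edmonton: 10×0 + 17×3 + 13×1 + 14×0 = 64
Denver: 10×3 + 17×2 + 13×2 + 14×2 = 118
Houston: 10×2 + 17×0 + 13×3 + 14×1 = 73
Fresno: 10×1 + 17×1 + 13×0 + 14×3 = 69

Denver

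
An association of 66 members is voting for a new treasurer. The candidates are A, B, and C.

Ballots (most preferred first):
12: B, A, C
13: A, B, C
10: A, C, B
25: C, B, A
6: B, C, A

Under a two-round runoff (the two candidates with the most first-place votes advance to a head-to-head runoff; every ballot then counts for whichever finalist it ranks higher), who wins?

A

Round 1 first-place votes: A 23, B 18, C 25. C and A advance.
Runoff: C is ranked above A on 31 ballots, A above C on 35.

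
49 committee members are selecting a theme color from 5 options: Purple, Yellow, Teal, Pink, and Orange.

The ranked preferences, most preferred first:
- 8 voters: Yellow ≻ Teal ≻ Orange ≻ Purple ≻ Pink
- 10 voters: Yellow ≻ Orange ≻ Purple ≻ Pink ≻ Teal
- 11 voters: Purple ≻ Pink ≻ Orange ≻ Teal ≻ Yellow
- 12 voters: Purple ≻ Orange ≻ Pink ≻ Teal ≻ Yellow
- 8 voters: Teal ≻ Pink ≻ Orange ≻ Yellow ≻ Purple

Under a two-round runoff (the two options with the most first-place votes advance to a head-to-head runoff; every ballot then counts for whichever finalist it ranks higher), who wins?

Round 1 first-place votes: Purple 23, Yellow 18, Teal 8, Pink 0, Orange 0. Purple and Yellow advance.
Runoff: Purple is ranked above Yellow on 23 ballots, Yellow above Purple on 26.

Yellow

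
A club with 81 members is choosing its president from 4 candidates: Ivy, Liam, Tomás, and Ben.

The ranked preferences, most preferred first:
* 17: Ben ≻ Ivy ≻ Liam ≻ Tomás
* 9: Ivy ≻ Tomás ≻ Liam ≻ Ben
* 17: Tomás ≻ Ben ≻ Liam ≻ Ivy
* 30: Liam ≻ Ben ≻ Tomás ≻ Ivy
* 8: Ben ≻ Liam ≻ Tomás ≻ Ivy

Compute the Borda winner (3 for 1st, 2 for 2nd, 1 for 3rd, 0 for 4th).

Ivy: 17×2 + 9×3 + 17×0 + 30×0 + 8×0 = 61
Liam: 17×1 + 9×1 + 17×1 + 30×3 + 8×2 = 149
Tomás: 17×0 + 9×2 + 17×3 + 30×1 + 8×1 = 107
Ben: 17×3 + 9×0 + 17×2 + 30×2 + 8×3 = 169

Ben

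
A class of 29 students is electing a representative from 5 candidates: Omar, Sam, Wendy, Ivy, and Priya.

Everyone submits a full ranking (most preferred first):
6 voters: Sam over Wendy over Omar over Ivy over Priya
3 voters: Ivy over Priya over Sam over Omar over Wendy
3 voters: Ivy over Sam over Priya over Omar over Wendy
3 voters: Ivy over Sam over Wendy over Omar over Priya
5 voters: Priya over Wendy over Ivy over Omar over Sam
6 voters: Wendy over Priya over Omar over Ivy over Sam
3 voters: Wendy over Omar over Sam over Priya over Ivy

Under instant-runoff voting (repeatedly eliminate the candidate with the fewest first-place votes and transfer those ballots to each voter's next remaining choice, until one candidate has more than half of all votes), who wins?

Round 1: Omar 0, Sam 6, Wendy 9, Ivy 9, Priya 5. Omar eliminated.
Round 2: Sam 6, Wendy 9, Ivy 9, Priya 5. Priya eliminated.
Round 3: Sam 6, Wendy 14, Ivy 9. Sam eliminated.
Round 4: Wendy 20, Ivy 9. Wendy has a majority (≥15).

Wendy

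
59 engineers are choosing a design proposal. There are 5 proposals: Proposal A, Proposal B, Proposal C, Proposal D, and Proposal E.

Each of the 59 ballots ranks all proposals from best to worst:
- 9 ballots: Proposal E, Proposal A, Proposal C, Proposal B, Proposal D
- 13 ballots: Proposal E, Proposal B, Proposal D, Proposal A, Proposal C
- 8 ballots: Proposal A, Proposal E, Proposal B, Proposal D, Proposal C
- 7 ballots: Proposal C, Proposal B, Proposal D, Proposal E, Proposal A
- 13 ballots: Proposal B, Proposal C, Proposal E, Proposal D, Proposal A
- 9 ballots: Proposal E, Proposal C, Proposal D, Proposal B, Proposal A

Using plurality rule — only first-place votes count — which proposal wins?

First-place votes: Proposal A 8, Proposal B 13, Proposal C 7, Proposal D 0, Proposal E 31.

Proposal E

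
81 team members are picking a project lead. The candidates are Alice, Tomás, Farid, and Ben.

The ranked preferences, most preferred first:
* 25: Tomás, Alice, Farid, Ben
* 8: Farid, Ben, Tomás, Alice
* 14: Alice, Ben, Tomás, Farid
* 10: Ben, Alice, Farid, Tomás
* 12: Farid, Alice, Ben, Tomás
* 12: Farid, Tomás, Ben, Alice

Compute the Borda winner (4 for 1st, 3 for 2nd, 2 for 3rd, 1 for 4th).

Alice: 25×3 + 8×1 + 14×4 + 10×3 + 12×3 + 12×1 = 217
Tomás: 25×4 + 8×2 + 14×2 + 10×1 + 12×1 + 12×3 = 202
Farid: 25×2 + 8×4 + 14×1 + 10×2 + 12×4 + 12×4 = 212
Ben: 25×1 + 8×3 + 14×3 + 10×4 + 12×2 + 12×2 = 179

Alice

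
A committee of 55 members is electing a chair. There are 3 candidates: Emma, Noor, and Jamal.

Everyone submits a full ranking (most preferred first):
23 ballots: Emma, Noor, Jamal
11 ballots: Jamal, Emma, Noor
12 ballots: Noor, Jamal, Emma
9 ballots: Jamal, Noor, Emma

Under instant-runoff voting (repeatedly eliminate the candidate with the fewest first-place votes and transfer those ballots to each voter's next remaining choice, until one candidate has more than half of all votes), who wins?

Round 1: Emma 23, Noor 12, Jamal 20. Noor eliminated.
Round 2: Emma 23, Jamal 32. Jamal has a majority (≥28).

Jamal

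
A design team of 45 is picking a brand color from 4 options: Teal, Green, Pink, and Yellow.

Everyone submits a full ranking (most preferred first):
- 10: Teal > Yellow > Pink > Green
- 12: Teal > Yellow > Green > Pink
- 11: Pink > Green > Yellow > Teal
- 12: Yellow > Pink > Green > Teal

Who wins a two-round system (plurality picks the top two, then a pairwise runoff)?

Round 1 first-place votes: Teal 22, Green 0, Pink 11, Yellow 12. Teal and Yellow advance.
Runoff: Teal is ranked above Yellow on 22 ballots, Yellow above Teal on 23.

Yellow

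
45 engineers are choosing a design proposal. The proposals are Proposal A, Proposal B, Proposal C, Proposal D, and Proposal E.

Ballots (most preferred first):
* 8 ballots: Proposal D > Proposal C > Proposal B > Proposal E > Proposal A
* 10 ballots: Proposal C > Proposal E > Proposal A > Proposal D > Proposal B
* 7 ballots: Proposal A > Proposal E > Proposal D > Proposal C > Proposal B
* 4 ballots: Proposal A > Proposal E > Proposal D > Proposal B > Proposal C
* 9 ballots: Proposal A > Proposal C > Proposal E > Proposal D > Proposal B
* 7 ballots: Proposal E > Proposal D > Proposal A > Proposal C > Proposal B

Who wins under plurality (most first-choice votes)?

First-place votes: Proposal A 20, Proposal B 0, Proposal C 10, Proposal D 8, Proposal E 7.

Proposal A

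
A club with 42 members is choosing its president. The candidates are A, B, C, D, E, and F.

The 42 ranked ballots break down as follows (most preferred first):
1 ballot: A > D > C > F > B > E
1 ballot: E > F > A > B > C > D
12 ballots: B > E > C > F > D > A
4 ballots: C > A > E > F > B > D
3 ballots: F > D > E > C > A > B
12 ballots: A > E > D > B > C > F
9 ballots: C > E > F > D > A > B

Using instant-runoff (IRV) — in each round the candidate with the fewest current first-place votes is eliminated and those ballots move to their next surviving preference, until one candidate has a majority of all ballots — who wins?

C

Round 1: A 13, B 12, C 13, D 0, E 1, F 3. D eliminated.
Round 2: A 13, B 12, C 13, E 1, F 3. E eliminated.
Round 3: A 13, B 12, C 13, F 4. F eliminated.
Round 4: A 14, B 12, C 16. B eliminated.
Round 5: A 14, C 28. C has a majority (≥22).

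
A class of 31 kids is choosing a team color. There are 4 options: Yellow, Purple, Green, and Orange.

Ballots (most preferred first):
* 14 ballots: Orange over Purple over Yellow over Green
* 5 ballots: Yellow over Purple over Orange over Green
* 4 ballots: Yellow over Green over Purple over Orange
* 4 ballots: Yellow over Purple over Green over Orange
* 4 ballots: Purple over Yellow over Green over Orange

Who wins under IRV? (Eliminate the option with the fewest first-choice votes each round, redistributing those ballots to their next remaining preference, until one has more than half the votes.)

Yellow

Round 1: Yellow 13, Purple 4, Green 0, Orange 14. Green eliminated.
Round 2: Yellow 13, Purple 4, Orange 14. Purple eliminated.
Round 3: Yellow 17, Orange 14. Yellow has a majority (≥16).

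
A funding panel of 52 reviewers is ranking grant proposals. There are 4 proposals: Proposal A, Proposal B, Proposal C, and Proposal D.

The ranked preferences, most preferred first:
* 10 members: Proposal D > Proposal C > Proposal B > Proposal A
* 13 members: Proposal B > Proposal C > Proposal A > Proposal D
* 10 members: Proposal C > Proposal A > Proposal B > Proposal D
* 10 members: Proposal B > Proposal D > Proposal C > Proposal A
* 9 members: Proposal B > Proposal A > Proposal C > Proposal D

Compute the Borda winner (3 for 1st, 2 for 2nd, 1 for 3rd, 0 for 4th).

Proposal A: 10×0 + 13×1 + 10×2 + 10×0 + 9×2 = 51
Proposal B: 10×1 + 13×3 + 10×1 + 10×3 + 9×3 = 116
Proposal C: 10×2 + 13×2 + 10×3 + 10×1 + 9×1 = 95
Proposal D: 10×3 + 13×0 + 10×0 + 10×2 + 9×0 = 50

Proposal B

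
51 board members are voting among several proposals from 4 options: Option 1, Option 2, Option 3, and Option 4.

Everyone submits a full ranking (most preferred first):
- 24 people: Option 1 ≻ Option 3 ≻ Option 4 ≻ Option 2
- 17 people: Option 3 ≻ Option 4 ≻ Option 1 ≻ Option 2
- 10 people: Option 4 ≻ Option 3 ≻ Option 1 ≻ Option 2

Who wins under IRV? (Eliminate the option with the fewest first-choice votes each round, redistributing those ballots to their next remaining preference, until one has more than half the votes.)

Option 3

Round 1: Option 1 24, Option 2 0, Option 3 17, Option 4 10. Option 2 eliminated.
Round 2: Option 1 24, Option 3 17, Option 4 10. Option 4 eliminated.
Round 3: Option 1 24, Option 3 27. Option 3 has a majority (≥26).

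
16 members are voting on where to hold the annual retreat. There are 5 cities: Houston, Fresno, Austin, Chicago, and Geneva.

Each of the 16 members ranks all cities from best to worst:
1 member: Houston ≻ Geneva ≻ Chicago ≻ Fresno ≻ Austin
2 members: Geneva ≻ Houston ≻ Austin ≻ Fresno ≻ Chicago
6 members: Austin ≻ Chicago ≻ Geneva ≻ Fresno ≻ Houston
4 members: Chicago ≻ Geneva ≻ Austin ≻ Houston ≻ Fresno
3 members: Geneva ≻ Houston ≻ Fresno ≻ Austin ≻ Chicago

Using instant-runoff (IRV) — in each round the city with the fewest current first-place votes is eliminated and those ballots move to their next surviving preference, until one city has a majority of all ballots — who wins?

Geneva

Round 1: Houston 1, Fresno 0, Austin 6, Chicago 4, Geneva 5. Fresno eliminated.
Round 2: Houston 1, Austin 6, Chicago 4, Geneva 5. Houston eliminated.
Round 3: Austin 6, Chicago 4, Geneva 6. Chicago eliminated.
Round 4: Austin 6, Geneva 10. Geneva has a majority (≥9).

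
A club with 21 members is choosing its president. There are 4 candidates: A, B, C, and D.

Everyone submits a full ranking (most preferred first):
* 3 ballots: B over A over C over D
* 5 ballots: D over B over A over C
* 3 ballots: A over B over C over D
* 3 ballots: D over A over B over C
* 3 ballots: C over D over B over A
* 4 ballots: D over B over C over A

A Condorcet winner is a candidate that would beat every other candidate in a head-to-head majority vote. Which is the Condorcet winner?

D

D vs A: 15–6
D vs B: 15–6
D vs C: 12–9
D beats every other candidate.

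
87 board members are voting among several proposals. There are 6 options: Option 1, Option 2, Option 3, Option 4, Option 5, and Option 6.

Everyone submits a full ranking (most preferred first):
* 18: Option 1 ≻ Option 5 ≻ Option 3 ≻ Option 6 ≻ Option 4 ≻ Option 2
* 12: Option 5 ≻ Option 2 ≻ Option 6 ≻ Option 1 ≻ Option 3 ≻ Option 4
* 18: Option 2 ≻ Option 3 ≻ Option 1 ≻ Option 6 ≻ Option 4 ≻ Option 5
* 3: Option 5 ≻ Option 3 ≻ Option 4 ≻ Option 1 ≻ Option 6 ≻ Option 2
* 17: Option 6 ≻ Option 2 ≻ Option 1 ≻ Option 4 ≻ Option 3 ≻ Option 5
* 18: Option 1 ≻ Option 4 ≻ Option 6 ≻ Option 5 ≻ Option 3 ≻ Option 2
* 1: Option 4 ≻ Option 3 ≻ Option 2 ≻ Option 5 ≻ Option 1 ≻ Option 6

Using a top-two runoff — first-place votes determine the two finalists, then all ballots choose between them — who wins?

Option 2

Round 1 first-place votes: Option 1 36, Option 2 18, Option 3 0, Option 4 1, Option 5 15, Option 6 17. Option 1 and Option 2 advance.
Runoff: Option 1 is ranked above Option 2 on 39 ballots, Option 2 above Option 1 on 48.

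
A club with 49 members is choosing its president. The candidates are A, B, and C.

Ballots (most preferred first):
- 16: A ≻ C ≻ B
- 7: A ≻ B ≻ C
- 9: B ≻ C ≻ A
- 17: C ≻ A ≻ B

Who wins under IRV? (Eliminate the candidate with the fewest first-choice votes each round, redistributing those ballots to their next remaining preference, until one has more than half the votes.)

C

Round 1: A 23, B 9, C 17. B eliminated.
Round 2: A 23, C 26. C has a majority (≥25).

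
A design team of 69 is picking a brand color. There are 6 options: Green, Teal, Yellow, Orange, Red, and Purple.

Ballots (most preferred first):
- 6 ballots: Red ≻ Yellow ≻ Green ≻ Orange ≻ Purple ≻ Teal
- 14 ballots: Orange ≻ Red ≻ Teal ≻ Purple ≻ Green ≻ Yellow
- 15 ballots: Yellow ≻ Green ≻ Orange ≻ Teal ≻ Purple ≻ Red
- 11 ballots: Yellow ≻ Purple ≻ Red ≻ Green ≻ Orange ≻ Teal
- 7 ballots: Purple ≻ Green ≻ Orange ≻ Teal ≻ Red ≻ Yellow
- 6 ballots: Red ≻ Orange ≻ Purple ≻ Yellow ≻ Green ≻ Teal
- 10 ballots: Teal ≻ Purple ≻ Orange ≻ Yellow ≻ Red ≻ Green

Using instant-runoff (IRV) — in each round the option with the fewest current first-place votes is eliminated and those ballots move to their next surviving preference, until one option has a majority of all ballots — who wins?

Orange

Round 1: Green 0, Teal 10, Yellow 26, Orange 14, Red 12, Purple 7. Green eliminated.
Round 2: Teal 10, Yellow 26, Orange 14, Red 12, Purple 7. Purple eliminated.
Round 3: Teal 10, Yellow 26, Orange 21, Red 12. Teal eliminated.
Round 4: Yellow 26, Orange 31, Red 12. Red eliminated.
Round 5: Yellow 32, Orange 37. Orange has a majority (≥35).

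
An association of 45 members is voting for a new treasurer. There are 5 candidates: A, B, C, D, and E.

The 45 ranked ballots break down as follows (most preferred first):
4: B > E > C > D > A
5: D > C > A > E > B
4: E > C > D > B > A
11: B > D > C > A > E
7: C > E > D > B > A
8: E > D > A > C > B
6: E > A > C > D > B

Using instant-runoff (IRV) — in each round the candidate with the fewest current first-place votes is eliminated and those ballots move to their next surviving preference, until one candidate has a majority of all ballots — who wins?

Round 1: A 0, B 15, C 7, D 5, E 18. A eliminated.
Round 2: B 15, C 7, D 5, E 18. D eliminated.
Round 3: B 15, C 12, E 18. C eliminated.
Round 4: B 15, E 30. E has a majority (≥23).

E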